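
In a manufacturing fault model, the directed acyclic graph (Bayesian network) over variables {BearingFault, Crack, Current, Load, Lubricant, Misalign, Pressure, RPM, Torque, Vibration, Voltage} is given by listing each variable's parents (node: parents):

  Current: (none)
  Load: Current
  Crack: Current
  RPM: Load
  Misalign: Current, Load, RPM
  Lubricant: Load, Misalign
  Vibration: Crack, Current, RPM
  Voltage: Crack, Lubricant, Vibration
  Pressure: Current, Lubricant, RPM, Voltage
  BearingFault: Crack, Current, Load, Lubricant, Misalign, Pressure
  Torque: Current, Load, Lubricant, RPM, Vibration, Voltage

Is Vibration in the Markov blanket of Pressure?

No

A node's Markov blanket = Pa ∪ Ch ∪ (parents of Ch other than the node itself).
Pressure has parents Current, Lubricant, RPM, Voltage.
Pressure has child BearingFault.
Co-parents of Pressure (other parents of its children):
  BearingFault: Crack, Current, Load, Lubricant, Misalign
MB(Pressure) = {BearingFault, Crack, Current, Load, Lubricant, Misalign, RPM, Voltage}; Vibration is not in this set.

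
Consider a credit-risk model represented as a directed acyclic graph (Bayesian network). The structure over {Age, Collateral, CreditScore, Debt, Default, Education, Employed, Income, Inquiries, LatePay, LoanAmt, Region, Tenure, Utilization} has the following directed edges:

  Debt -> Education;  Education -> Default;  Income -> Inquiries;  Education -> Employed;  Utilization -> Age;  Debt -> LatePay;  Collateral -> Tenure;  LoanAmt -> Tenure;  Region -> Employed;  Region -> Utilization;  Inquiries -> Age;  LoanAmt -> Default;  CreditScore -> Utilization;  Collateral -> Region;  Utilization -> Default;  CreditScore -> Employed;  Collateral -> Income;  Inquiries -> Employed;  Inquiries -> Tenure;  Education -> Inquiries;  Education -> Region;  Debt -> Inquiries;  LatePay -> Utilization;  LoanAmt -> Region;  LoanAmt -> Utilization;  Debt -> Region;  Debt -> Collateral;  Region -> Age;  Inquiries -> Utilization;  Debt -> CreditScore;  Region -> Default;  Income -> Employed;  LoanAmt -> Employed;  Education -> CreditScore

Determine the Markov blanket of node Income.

{Collateral, CreditScore, Debt, Education, Employed, Inquiries, LoanAmt, Region}

Income's children: Employed, Inquiries.
Income's parents: Collateral.
Parents of each child, excluding Income:
  Inquiries: Debt, Education
  Employed: CreditScore, Education, Inquiries, LoanAmt, Region
Union: {Collateral} ∪ {Employed, Inquiries} ∪ {CreditScore, Debt, Education, Inquiries, LoanAmt, Region} = {Collateral, CreditScore, Debt, Education, Employed, Inquiries, LoanAmt, Region}.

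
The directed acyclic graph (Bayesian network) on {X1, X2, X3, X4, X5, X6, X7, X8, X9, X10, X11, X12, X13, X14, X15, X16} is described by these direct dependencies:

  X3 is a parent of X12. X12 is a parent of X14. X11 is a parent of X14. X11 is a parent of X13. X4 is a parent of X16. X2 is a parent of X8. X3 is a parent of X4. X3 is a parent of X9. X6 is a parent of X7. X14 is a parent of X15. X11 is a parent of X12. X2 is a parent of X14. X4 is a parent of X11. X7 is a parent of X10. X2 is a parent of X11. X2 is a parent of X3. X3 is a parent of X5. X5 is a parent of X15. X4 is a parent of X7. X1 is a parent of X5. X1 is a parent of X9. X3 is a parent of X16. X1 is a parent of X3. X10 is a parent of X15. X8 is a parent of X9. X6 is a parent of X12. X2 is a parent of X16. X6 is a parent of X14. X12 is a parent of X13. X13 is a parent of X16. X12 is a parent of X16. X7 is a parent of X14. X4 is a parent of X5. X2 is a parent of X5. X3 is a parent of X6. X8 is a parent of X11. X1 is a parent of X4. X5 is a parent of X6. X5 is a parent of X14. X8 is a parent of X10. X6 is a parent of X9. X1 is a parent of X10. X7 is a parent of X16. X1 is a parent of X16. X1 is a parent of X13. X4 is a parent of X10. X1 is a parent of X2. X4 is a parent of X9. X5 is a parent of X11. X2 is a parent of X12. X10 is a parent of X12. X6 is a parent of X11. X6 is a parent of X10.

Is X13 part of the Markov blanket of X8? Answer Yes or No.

No

Parents of X8: X2.
Ch(X8) = {X9, X10, X11}.
Other parents of X8's children:
  X9: X1, X3, X4, X6
  X10: X1, X4, X6, X7
  X11: X2, X4, X5, X6
MB(X8) = {X1, X2, X3, X4, X5, X6, X7, X9, X10, X11}; X13 is not in this set.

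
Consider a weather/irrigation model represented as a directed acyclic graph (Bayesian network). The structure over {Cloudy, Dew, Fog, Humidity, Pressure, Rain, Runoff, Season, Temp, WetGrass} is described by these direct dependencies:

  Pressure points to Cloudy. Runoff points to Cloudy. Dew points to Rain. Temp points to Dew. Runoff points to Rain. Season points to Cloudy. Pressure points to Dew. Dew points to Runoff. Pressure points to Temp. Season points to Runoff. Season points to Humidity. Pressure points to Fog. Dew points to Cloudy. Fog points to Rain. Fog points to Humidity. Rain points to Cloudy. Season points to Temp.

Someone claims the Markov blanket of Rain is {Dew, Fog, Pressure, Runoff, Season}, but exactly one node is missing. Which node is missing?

Rain's parents: Dew, Fog, Runoff.
Rain has child Cloudy.
Co-parents of Rain (other parents of its children):
  parents(Cloudy) \ {Rain} = {Dew, Pressure, Runoff, Season}.
MB(Rain) = {Cloudy, Dew, Fog, Pressure, Runoff, Season}.
Comparing with the claimed set, Cloudy is missing.

Cloudy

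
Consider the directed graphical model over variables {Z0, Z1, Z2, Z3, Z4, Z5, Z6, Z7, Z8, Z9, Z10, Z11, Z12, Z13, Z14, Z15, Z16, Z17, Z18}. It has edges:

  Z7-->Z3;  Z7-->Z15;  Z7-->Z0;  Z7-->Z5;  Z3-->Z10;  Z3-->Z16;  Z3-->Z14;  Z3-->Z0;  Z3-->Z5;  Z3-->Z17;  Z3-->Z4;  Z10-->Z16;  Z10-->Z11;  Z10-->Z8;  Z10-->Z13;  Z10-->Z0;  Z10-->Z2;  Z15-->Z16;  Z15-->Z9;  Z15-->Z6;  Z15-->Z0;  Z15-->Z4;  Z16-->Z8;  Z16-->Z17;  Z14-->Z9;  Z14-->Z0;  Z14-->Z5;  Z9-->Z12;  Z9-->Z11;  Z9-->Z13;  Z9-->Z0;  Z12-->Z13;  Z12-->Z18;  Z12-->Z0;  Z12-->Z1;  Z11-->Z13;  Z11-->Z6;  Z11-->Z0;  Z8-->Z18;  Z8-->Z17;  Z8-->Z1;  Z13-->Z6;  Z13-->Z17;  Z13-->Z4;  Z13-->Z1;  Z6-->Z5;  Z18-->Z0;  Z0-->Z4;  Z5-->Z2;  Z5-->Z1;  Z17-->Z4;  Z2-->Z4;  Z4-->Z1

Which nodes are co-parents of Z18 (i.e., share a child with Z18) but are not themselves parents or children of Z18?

Children of Z18: Z0.
  parents(Z0) \ {Z18} = {Z3, Z7, Z9, Z10, Z11, Z12, Z14, Z15}.
Excluding nodes already adjacent to Z18 (Z0, Z8, Z12), the co-parent-only contribution is {Z3, Z7, Z9, Z10, Z11, Z14, Z15}.

{Z3, Z7, Z9, Z10, Z11, Z14, Z15}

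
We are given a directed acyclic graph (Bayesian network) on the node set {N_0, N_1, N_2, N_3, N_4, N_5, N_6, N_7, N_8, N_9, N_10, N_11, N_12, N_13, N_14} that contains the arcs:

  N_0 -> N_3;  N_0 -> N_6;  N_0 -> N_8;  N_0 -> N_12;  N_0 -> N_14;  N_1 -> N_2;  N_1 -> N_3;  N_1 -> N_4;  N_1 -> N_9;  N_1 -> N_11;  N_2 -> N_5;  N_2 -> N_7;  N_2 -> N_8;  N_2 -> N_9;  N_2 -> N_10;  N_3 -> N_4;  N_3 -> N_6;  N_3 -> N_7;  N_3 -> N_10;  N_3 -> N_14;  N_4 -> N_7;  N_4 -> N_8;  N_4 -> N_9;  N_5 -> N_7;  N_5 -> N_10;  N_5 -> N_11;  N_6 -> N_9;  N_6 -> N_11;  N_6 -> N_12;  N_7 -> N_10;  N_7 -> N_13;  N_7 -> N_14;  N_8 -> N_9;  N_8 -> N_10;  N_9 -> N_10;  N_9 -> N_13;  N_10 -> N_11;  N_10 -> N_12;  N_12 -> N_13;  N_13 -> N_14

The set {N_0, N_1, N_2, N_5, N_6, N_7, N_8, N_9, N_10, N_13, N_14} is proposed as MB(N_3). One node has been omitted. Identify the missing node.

A node's Markov blanket = Pa ∪ Ch ∪ (parents of Ch other than the node itself).
N_3 has parents N_0, N_1.
Ch(N_3) = {N_4, N_6, N_7, N_10, N_14}.
Parents of each child, excluding N_3:
  parents(N_4) \ {N_3} = {N_1}.
  N_6 also has parent N_0.
  N_7's other parents are N_2, N_4, N_5.
  parents(N_10) \ {N_3} = {N_2, N_5, N_7, N_8, N_9}.
  N_14 also has parents N_0, N_7, N_13.
MB(N_3) = {N_0, N_1, N_2, N_4, N_5, N_6, N_7, N_8, N_9, N_10, N_13, N_14}.
Comparing with the claimed set, N_4 is missing.

N_4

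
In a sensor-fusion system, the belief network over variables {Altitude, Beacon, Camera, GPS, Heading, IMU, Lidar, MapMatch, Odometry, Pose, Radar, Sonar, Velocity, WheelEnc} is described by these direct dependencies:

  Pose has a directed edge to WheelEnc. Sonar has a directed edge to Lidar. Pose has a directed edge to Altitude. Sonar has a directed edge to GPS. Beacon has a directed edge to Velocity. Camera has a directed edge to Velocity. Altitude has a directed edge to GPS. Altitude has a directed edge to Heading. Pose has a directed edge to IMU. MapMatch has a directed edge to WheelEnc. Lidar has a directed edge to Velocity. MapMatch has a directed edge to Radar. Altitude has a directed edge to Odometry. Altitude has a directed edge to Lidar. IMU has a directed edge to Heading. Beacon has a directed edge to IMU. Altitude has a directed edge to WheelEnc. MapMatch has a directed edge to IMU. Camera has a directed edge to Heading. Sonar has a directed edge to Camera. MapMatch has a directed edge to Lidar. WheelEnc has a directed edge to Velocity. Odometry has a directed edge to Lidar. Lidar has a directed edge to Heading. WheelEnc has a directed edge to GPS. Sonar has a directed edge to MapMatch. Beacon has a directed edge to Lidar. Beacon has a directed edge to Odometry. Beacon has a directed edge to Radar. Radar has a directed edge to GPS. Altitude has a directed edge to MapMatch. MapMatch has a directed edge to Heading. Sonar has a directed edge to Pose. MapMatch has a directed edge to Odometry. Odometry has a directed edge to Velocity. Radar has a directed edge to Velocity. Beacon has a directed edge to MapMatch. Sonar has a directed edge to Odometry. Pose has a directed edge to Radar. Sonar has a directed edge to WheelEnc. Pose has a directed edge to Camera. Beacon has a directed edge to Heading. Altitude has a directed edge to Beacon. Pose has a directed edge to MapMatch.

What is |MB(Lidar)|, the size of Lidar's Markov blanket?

A node's Markov blanket = Pa ∪ Ch ∪ (parents of Ch other than the node itself).
Lidar's parents: Altitude, Beacon, MapMatch, Odometry, Sonar.
Lidar has children Heading, Velocity.
Other parents of Lidar's children:
  Heading: Altitude, Beacon, Camera, IMU, MapMatch
  Velocity: Beacon, Camera, Odometry, Radar, WheelEnc
MB(Lidar) = {Altitude, Beacon, Camera, Heading, IMU, MapMatch, Odometry, Radar, Sonar, Velocity, WheelEnc}, which has 11 nodes.

11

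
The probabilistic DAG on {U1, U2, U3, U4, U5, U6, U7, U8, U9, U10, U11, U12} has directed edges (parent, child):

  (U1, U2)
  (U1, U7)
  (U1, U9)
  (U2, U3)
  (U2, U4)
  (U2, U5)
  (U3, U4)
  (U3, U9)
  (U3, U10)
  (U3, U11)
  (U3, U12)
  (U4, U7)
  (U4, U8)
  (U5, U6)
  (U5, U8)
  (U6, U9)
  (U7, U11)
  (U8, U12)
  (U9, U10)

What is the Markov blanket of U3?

{U1, U2, U4, U6, U7, U8, U9, U10, U11, U12}

U3's parents: U2.
U3's children: U4, U9, U10, U11, U12.
Other parents of U3's children:
  U4: U2
  U9: U1, U6
  U10: U9
  U11: U7
  U12: U8
Union: {U2} ∪ {U4, U9, U10, U11, U12} ∪ {U1, U2, U6, U7, U8, U9} = {U1, U2, U4, U6, U7, U8, U9, U10, U11, U12}.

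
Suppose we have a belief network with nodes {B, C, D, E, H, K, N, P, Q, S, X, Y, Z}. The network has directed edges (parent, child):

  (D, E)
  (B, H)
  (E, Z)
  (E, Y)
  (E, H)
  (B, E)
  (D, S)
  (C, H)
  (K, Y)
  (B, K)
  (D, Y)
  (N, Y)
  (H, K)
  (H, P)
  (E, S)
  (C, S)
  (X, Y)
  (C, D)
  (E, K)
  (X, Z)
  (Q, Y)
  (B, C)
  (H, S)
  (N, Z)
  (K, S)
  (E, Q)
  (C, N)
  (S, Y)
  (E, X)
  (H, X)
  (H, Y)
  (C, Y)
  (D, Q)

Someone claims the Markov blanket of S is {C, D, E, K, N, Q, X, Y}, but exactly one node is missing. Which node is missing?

H

A node's Markov blanket = Pa ∪ Ch ∪ (parents of Ch other than the node itself).
S has parents C, D, E, H, K.
Children of S: Y.
For each child, the remaining parents (spouses of S):
  parents(Y) \ {S} = {C, D, E, H, K, N, Q, X}.
MB(S) = {C, D, E, H, K, N, Q, X, Y}.
Comparing with the claimed set, H is missing.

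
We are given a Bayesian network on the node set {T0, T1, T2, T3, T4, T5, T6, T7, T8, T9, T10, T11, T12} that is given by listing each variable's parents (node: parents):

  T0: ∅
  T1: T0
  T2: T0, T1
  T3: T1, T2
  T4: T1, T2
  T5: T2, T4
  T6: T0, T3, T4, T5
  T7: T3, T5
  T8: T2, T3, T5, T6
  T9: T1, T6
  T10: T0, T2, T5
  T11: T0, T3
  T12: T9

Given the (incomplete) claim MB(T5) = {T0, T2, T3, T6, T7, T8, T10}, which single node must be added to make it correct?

A node's Markov blanket = Pa ∪ Ch ∪ (parents of Ch other than the node itself).
Pa(T5) = {T2, T4}.
Ch(T5) = {T6, T7, T8, T10}.
Parents of each child, excluding T5:
  parents(T6) \ {T5} = {T0, T3, T4}.
  parents(T7) \ {T5} = {T3}.
  parents(T8) \ {T5} = {T2, T3, T6}.
  T10's other parents are T0, T2.
MB(T5) = {T0, T2, T3, T4, T6, T7, T8, T10}.
Comparing with the claimed set, T4 is missing.

T4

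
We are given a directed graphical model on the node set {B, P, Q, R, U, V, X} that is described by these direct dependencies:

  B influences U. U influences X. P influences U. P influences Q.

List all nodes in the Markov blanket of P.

P's parents: none.
P's children: Q, U.
Other parents of P's children:
  Q has no other parent.
  U also has parent B.
MB(P) = {B, Q, U}.

{B, Q, U}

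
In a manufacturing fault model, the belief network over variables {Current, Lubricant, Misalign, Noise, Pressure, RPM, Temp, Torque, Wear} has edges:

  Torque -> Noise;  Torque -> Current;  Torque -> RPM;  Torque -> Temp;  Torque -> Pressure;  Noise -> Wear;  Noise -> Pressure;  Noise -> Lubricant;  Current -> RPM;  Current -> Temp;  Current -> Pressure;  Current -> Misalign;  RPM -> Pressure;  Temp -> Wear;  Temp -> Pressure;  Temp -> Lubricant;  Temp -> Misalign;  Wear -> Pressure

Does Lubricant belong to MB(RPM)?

No

RPM's parents: Current, Torque.
Children of RPM: Pressure.
Other parents of RPM's children:
  Pressure's other parents are Current, Noise, Temp, Torque, Wear.
MB(RPM) = {Current, Noise, Pressure, Temp, Torque, Wear}; Lubricant is not in this set.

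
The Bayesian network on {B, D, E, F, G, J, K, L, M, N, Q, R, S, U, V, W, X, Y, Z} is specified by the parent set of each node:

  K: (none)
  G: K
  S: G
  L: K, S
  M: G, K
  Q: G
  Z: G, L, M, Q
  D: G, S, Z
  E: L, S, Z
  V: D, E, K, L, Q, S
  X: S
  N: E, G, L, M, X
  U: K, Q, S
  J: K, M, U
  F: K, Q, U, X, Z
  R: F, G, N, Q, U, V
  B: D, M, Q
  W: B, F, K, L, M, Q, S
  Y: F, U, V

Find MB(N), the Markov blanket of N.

Parents of N: E, G, L, M, X.
Ch(N) = {R}.
For each child, the remaining parents (spouses of N):
  parents(R) \ {N} = {F, G, Q, U, V}.
MB(N) = {E, F, G, L, M, Q, R, U, V, X}.

{E, F, G, L, M, Q, R, U, V, X}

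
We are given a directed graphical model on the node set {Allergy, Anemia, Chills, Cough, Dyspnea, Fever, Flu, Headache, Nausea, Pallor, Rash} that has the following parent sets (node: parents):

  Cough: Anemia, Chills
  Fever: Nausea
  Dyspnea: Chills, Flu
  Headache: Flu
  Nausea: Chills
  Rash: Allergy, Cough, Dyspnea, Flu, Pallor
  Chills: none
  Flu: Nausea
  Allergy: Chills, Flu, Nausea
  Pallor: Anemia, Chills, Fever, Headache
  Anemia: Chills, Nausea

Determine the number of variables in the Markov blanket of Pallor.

Pallor's parents: Anemia, Chills, Fever, Headache.
Children of Pallor: Rash.
Other parents of Pallor's children:
  Rash's other parents are Allergy, Cough, Dyspnea, Flu.
MB(Pallor) = {Allergy, Anemia, Chills, Cough, Dyspnea, Fever, Flu, Headache, Rash}, which has 9 nodes.

9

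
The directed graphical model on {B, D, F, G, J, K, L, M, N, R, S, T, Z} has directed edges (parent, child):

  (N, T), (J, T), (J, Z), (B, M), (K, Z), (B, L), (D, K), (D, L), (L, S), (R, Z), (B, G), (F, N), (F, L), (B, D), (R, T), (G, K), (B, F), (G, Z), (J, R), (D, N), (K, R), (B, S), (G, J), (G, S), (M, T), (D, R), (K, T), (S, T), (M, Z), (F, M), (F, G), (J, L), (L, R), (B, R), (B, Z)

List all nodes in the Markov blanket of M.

The Markov blanket of a node is its parents, its children, and the other parents of its children.
Ch(M) = {T, Z}.
Parents of M: B, F.
For each child, the remaining parents (spouses of M):
  parents(T) \ {M} = {J, K, N, R, S}.
  parents(Z) \ {M} = {B, G, J, K, R}.
So the Markov blanket of M is {B, F, G, J, K, N, R, S, T, Z}.

{B, F, G, J, K, N, R, S, T, Z}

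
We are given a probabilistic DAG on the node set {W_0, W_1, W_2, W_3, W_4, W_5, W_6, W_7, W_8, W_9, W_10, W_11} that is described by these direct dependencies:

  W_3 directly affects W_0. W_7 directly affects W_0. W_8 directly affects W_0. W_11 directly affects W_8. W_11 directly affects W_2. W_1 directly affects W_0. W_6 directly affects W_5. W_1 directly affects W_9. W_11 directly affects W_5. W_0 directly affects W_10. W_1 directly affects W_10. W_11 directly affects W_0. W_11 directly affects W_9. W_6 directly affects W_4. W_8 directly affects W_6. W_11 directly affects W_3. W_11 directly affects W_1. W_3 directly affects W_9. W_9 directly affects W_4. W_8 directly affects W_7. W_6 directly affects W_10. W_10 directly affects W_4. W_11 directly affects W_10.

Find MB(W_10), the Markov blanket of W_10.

{W_0, W_1, W_4, W_6, W_9, W_11}

Recall MB(v) = parents ∪ children ∪ spouses, where spouses are the other parents of v's children.
W_10's parents: W_0, W_1, W_6, W_11.
Children of W_10: W_4.
Other parents of W_10's children:
  W_4's other parents are W_6, W_9.
MB(W_10) = {W_0, W_1, W_4, W_6, W_9, W_11}.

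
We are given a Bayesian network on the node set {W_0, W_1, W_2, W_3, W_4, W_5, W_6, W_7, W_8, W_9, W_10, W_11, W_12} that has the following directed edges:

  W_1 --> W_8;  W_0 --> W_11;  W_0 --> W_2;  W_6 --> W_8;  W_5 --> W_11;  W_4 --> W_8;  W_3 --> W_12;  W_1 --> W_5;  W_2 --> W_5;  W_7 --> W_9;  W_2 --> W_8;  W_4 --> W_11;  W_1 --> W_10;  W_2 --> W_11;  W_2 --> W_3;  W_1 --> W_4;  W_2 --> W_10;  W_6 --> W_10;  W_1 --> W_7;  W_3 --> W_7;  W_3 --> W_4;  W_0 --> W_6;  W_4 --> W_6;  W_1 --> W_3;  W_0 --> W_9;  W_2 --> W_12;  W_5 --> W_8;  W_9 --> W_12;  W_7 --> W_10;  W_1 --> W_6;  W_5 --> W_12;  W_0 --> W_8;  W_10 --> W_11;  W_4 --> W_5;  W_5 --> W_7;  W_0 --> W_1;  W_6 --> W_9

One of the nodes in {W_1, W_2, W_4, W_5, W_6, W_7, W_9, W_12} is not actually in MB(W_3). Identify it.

W_6

By definition, MB(W_3) is built from W_3's parents, W_3's children, and the co-parents of W_3.
W_3 has parents W_1, W_2.
Ch(W_3) = {W_4, W_7, W_12}.
Parents of each child, excluding W_3:
  W_4 also has parent W_1.
  W_7's other parents are W_1, W_5.
  W_12 also has parents W_2, W_5, W_9.
MB(W_3) = {W_1, W_2, W_4, W_5, W_7, W_9, W_12}.
W_6 is neither a parent, child, nor co-parent of W_3, so it does not belong.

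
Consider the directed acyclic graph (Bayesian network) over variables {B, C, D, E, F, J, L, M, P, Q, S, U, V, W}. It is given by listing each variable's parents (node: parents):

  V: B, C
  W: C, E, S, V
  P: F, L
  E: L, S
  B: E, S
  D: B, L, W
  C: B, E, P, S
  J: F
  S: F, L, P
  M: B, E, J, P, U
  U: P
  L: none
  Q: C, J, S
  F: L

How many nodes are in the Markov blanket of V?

Parents of V: B, C.
Children of V: W.
Parents of each child, excluding V:
  W: C, E, S
MB(V) = {B, C, E, S, W}, which has 5 nodes.

5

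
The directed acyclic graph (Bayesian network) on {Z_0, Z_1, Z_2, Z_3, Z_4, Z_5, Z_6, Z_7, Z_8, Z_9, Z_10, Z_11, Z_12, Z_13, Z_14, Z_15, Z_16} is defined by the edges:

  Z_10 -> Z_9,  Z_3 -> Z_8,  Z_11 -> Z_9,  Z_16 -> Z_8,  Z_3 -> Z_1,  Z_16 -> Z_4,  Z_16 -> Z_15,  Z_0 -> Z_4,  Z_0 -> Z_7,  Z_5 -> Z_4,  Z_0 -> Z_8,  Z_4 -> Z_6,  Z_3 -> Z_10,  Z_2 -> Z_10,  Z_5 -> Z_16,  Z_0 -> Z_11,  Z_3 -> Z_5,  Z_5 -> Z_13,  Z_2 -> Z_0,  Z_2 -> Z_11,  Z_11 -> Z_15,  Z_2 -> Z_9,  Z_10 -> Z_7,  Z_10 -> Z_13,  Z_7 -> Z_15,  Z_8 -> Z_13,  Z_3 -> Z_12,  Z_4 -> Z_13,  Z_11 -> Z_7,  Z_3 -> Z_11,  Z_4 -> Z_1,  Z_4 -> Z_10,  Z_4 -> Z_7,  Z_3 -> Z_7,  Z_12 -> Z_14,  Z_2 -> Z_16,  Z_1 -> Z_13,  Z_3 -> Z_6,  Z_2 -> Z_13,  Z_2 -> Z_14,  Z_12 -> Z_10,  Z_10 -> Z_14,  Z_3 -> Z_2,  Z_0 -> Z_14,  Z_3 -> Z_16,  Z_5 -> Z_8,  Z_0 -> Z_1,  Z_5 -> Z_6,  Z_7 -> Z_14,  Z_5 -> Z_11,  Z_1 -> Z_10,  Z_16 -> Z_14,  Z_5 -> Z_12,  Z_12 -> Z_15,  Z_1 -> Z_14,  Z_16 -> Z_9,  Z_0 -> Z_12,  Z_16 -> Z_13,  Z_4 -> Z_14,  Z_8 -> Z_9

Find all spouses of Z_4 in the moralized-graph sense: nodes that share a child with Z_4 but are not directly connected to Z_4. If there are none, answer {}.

Children of Z_4: Z_1, Z_6, Z_7, Z_10, Z_13, Z_14.
  Z_6: Z_3, Z_5
  Z_1: Z_0, Z_3
  Z_10: Z_1, Z_2, Z_3, Z_12
  Z_7: Z_0, Z_3, Z_10, Z_11
  Z_14: Z_0, Z_1, Z_2, Z_7, Z_10, Z_12, Z_16
  Z_13: Z_1, Z_2, Z_5, Z_8, Z_10, Z_16
Excluding nodes already adjacent to Z_4 (Z_0, Z_1, Z_5, Z_6, Z_7, Z_10, Z_13, Z_14, Z_16), the co-parent-only contribution is {Z_2, Z_3, Z_8, Z_11, Z_12}.

{Z_2, Z_3, Z_8, Z_11, Z_12}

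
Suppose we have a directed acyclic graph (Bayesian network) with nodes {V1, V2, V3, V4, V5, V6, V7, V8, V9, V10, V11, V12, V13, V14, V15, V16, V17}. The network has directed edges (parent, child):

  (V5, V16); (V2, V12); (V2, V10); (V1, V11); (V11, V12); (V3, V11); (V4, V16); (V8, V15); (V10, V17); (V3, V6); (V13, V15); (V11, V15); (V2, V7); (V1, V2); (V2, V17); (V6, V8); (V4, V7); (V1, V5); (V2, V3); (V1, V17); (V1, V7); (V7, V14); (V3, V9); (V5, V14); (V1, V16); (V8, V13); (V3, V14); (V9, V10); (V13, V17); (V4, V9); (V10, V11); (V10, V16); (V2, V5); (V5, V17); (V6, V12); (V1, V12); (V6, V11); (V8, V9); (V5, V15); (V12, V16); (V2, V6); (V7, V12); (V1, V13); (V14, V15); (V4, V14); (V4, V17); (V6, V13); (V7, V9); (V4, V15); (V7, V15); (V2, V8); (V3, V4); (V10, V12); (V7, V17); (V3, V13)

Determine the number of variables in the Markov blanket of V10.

13

By definition, MB(V10) is built from V10's parents, V10's children, and the co-parents of V10.
V10 has children V11, V12, V16, V17.
Parents of V10: V2, V9.
Parents of each child, excluding V10:
  V11: V1, V3, V6
  V12: V1, V2, V6, V7, V11
  V16: V1, V4, V5, V12
  V17: V1, V2, V4, V5, V7, V13
MB(V10) = {V1, V2, V3, V4, V5, V6, V7, V9, V11, V12, V13, V16, V17}, which has 13 nodes.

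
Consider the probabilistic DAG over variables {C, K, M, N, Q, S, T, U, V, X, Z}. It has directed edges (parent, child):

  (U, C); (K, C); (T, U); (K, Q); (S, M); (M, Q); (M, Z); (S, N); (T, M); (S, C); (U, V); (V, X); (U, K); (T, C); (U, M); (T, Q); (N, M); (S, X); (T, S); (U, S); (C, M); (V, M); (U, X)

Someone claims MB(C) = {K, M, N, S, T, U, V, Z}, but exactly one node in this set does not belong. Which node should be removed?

Z

C's parents: K, S, T, U.
Ch(C) = {M}.
Parents of each child, excluding C:
  M also has parents N, S, T, U, V.
MB(C) = {K, M, N, S, T, U, V}.
Z is neither a parent, child, nor co-parent of C, so it does not belong.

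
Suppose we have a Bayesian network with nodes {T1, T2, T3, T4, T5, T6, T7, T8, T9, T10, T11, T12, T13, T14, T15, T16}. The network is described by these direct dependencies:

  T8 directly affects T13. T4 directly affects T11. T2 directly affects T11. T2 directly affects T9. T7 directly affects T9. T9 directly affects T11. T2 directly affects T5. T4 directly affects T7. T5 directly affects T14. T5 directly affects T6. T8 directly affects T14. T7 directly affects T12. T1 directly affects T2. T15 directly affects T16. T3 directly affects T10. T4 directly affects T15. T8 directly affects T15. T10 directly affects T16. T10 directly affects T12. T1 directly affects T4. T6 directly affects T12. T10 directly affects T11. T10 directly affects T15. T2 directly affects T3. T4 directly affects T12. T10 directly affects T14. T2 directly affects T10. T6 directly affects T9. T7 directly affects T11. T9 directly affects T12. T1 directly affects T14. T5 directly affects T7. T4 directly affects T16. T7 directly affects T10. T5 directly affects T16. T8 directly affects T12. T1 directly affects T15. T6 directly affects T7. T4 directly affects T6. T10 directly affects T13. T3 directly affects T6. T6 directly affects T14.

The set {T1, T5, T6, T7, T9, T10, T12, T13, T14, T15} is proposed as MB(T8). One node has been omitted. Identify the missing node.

Recall MB(v) = parents ∪ children ∪ spouses, where spouses are the other parents of v's children.
T8 has children T12, T13, T14, T15.
Pa(T8) = {}.
Co-parents of T8 (other parents of its children):
  T12 also has parents T4, T6, T7, T9, T10.
  T13's other parent is T10.
  T14 also has parents T1, T5, T6, T10.
  parents(T15) \ {T8} = {T1, T4, T10}.
MB(T8) = {T1, T4, T5, T6, T7, T9, T10, T12, T13, T14, T15}.
Comparing with the claimed set, T4 is missing.

T4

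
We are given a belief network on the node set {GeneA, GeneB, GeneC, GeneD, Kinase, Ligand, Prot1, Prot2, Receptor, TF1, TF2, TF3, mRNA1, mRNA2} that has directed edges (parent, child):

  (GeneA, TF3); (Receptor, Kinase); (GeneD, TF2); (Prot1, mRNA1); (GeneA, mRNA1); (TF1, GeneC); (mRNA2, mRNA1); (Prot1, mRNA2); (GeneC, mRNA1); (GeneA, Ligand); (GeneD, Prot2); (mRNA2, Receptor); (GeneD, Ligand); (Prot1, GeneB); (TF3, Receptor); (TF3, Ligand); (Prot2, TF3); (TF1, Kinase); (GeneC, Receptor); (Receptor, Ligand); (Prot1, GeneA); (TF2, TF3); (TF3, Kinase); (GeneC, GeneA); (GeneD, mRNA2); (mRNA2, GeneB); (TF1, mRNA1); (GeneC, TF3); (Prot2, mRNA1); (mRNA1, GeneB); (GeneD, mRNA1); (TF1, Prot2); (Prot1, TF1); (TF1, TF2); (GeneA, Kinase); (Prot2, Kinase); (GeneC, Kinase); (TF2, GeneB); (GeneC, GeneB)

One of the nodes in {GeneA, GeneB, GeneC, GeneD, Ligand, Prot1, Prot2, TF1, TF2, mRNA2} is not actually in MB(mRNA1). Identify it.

Ligand

mRNA1's children: GeneB.
mRNA1's parents: GeneA, GeneC, GeneD, Prot1, Prot2, TF1, mRNA2.
Other parents of mRNA1's children:
  GeneB's other parents are GeneC, Prot1, TF2, mRNA2.
MB(mRNA1) = {GeneA, GeneB, GeneC, GeneD, Prot1, Prot2, TF1, TF2, mRNA2}.
Ligand is neither a parent, child, nor co-parent of mRNA1, so it does not belong.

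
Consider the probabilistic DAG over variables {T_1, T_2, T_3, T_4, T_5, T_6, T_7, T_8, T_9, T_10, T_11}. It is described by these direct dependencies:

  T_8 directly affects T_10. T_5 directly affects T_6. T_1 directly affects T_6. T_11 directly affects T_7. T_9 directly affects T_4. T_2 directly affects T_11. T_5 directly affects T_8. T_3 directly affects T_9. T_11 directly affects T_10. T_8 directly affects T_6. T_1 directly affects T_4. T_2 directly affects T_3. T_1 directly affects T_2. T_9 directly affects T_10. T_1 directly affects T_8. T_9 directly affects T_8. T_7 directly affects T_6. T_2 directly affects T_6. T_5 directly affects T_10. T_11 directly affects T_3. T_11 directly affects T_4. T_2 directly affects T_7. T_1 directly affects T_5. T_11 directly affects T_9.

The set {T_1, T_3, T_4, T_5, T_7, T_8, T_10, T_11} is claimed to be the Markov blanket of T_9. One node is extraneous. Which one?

A node's Markov blanket = Pa ∪ Ch ∪ (parents of Ch other than the node itself).
T_9's parents: T_3, T_11.
T_9's children: T_4, T_8, T_10.
Parents of each child, excluding T_9:
  T_4's other parents are T_1, T_11.
  parents(T_8) \ {T_9} = {T_1, T_5}.
  T_10's other parents are T_5, T_8, T_11.
MB(T_9) = {T_1, T_3, T_4, T_5, T_8, T_10, T_11}.
T_7 is neither a parent, child, nor co-parent of T_9, so it does not belong.

T_7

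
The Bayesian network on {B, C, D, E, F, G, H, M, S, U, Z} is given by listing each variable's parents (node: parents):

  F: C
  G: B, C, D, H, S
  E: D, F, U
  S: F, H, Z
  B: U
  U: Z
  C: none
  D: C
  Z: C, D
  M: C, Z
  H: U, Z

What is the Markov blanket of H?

{B, C, D, F, G, S, U, Z}

Recall MB(v) = parents ∪ children ∪ spouses, where spouses are the other parents of v's children.
Parents of H: U, Z.
Children of H: G, S.
Co-parents of H (other parents of its children):
  parents(S) \ {H} = {F, Z}.
  G's other parents are B, C, D, S.
Union: {U, Z} ∪ {G, S} ∪ {B, C, D, F, S, Z} = {B, C, D, F, G, S, U, Z}.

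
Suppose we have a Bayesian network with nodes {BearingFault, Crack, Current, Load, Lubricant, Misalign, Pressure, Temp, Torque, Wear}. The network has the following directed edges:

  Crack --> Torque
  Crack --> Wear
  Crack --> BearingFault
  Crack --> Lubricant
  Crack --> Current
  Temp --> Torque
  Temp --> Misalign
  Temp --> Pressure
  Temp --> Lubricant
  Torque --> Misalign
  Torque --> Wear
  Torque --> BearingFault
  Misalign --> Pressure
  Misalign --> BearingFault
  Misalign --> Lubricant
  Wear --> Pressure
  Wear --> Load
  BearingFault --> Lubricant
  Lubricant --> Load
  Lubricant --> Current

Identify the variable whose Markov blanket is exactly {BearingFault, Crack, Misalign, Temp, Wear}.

Torque

The target node must have every member of {BearingFault, Crack, Misalign, Temp, Wear} as a parent, child, or co-parent, and no others.
Parents of Torque: Crack, Temp; children: BearingFault, Misalign, Wear; co-parents: Crack, Misalign, Temp.
These exactly cover the given set, so the node is Torque.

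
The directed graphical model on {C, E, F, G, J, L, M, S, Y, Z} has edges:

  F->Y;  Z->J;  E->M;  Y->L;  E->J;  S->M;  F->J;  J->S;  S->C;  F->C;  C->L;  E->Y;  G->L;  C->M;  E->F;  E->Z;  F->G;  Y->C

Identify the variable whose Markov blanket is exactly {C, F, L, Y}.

The target node must have every member of {C, F, L, Y} as a parent, child, or co-parent, and no others.
Parents of G: F; children: L; co-parents: C, Y.
These exactly cover the given set, so the node is G.

G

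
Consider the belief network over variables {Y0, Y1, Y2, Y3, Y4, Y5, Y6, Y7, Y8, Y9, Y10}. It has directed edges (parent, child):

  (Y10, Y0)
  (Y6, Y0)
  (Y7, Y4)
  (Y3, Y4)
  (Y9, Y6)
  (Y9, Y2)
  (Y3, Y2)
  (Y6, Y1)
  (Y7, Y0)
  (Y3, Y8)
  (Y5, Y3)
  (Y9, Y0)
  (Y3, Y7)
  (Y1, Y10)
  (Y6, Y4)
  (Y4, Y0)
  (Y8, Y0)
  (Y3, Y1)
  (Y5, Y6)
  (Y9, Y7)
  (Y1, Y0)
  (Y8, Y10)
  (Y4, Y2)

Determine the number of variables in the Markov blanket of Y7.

8

Ch(Y7) = {Y0, Y4}.
Parents of Y7: Y3, Y9.
For each child, the remaining parents (spouses of Y7):
  parents(Y4) \ {Y7} = {Y3, Y6}.
  Y0's other parents are Y1, Y4, Y6, Y8, Y9, Y10.
MB(Y7) = {Y0, Y1, Y3, Y4, Y6, Y8, Y9, Y10}, which has 8 nodes.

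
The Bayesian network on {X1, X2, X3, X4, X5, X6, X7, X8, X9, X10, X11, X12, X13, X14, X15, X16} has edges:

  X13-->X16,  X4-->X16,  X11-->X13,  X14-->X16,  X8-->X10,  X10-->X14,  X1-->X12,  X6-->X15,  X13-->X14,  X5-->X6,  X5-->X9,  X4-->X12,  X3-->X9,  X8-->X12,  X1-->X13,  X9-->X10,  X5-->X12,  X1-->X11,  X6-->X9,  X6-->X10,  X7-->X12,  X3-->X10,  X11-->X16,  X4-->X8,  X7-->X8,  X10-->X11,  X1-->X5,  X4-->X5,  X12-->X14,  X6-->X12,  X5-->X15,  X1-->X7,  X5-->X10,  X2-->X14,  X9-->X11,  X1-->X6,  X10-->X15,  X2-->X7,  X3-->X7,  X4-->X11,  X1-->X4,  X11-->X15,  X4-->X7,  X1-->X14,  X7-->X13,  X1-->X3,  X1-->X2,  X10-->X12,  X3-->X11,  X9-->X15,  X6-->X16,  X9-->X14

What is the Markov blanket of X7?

{X1, X2, X3, X4, X5, X6, X8, X10, X11, X12, X13}

Ch(X7) = {X8, X12, X13}.
X7's parents: X1, X2, X3, X4.
Parents of each child, excluding X7:
  X8: X4
  X12: X1, X4, X5, X6, X8, X10
  X13: X1, X11
So the Markov blanket of X7 is {X1, X2, X3, X4, X5, X6, X8, X10, X11, X12, X13}.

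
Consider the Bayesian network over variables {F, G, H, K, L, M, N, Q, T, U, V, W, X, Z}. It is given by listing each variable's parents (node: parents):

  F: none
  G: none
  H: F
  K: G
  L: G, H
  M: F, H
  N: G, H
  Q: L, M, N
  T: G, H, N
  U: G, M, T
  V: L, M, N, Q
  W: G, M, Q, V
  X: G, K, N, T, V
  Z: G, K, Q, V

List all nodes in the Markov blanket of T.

{G, H, K, M, N, U, V, X}

T's children: U, X.
T's parents: G, H, N.
Other parents of T's children:
  U's other parents are G, M.
  X also has parents G, K, N, V.
Union: {G, H, N} ∪ {U, X} ∪ {G, K, M, N, V} = {G, H, K, M, N, U, V, X}.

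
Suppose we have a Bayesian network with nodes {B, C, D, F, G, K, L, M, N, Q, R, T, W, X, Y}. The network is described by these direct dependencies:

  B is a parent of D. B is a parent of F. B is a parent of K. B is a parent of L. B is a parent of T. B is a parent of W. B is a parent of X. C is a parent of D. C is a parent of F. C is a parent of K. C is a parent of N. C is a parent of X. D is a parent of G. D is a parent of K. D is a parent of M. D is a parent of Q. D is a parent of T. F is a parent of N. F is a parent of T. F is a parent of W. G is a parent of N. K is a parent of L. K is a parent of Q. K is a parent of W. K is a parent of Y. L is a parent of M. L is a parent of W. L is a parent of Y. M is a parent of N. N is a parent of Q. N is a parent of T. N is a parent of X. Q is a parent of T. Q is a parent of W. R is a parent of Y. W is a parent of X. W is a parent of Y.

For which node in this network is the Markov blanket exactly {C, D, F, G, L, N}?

M

The target node must have every member of {C, D, F, G, L, N} as a parent, child, or co-parent, and no others.
Parents of M: D, L; children: N; co-parents: C, F, G.
These exactly cover the given set, so the node is M.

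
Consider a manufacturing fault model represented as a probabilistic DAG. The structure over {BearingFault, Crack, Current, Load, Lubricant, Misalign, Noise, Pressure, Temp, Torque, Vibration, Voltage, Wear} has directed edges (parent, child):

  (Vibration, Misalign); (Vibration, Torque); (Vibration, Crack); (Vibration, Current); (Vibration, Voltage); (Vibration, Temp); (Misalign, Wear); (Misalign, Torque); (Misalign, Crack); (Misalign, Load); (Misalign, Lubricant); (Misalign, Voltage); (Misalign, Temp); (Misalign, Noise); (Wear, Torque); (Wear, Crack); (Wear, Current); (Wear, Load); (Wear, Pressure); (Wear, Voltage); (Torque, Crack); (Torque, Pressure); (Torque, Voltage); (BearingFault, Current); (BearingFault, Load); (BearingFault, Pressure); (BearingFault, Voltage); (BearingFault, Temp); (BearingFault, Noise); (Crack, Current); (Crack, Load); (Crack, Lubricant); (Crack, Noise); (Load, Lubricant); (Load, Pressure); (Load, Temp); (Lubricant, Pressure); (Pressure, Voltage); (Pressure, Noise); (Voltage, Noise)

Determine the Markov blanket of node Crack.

{BearingFault, Current, Load, Lubricant, Misalign, Noise, Pressure, Torque, Vibration, Voltage, Wear}

Parents of Crack: Misalign, Torque, Vibration, Wear.
Children of Crack: Current, Load, Lubricant, Noise.
For each child, the remaining parents (spouses of Crack):
  Current: BearingFault, Vibration, Wear
  Load: BearingFault, Misalign, Wear
  Lubricant: Load, Misalign
  Noise: BearingFault, Misalign, Pressure, Voltage
MB(Crack) = {BearingFault, Current, Load, Lubricant, Misalign, Noise, Pressure, Torque, Vibration, Voltage, Wear}.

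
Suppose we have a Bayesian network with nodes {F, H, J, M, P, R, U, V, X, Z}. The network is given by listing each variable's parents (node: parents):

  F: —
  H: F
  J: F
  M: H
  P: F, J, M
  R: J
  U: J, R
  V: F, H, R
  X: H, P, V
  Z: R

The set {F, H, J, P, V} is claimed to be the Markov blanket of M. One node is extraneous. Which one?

Pa(M) = {H}.
Ch(M) = {P}.
Parents of each child, excluding M:
  P's other parents are F, J.
MB(M) = {F, H, J, P}.
V is neither a parent, child, nor co-parent of M, so it does not belong.

V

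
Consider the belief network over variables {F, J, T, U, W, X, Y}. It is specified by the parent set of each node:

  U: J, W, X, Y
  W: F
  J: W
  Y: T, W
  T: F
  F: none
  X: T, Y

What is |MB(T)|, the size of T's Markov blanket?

A node's Markov blanket = Pa ∪ Ch ∪ (parents of Ch other than the node itself).
T's parents: F.
T has children X, Y.
For each child, the remaining parents (spouses of T):
  parents(Y) \ {T} = {W}.
  X also has parent Y.
MB(T) = {F, W, X, Y}, which has 4 nodes.

4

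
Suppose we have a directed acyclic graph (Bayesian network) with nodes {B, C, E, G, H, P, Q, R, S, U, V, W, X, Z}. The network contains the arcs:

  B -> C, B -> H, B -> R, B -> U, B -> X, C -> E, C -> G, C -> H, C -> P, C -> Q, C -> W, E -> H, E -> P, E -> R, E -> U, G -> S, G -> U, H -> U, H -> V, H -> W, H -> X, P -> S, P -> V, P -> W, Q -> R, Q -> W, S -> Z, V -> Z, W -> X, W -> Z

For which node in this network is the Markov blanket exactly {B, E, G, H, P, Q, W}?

C

The target node must have every member of {B, E, G, H, P, Q, W} as a parent, child, or co-parent, and no others.
Parents of C: B; children: E, G, H, P, Q, W; co-parents: B, E, H, P, Q.
These exactly cover the given set, so the node is C.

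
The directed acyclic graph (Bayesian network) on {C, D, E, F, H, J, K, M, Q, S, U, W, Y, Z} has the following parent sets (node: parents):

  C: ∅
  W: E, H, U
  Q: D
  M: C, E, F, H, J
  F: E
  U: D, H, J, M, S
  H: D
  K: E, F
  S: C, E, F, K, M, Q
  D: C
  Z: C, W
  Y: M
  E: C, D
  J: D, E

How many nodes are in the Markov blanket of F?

8

By definition, MB(F) is built from F's parents, F's children, and the co-parents of F.
Ch(F) = {K, M, S}.
F's parents: E.
Co-parents of F (other parents of its children):
  parents(K) \ {F} = {E}.
  M's other parents are C, E, H, J.
  S's other parents are C, E, K, M, Q.
MB(F) = {C, E, H, J, K, M, Q, S}, which has 8 nodes.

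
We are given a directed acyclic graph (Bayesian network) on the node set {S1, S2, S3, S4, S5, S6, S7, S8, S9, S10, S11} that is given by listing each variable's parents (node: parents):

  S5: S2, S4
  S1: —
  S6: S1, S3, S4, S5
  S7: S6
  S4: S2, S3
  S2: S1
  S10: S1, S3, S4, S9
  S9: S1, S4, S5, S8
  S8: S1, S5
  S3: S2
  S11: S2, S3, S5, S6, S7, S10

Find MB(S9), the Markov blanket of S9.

{S1, S3, S4, S5, S8, S10}

A node's Markov blanket = Pa ∪ Ch ∪ (parents of Ch other than the node itself).
Pa(S9) = {S1, S4, S5, S8}.
S9 has child S10.
For each child, the remaining parents (spouses of S9):
  S10: S1, S3, S4
MB(S9) = {S1, S3, S4, S5, S8, S10}.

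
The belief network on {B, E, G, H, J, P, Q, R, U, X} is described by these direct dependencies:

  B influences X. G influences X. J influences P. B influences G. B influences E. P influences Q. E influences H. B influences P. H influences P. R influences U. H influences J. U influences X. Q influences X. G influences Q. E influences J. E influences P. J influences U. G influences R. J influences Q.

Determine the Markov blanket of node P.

{B, E, G, H, J, Q}

The Markov blanket of a node is its parents, its children, and the other parents of its children.
Ch(P) = {Q}.
Pa(P) = {B, E, H, J}.
For each child, the remaining parents (spouses of P):
  Q's other parents are G, J.
MB(P) = {B, E, G, H, J, Q}.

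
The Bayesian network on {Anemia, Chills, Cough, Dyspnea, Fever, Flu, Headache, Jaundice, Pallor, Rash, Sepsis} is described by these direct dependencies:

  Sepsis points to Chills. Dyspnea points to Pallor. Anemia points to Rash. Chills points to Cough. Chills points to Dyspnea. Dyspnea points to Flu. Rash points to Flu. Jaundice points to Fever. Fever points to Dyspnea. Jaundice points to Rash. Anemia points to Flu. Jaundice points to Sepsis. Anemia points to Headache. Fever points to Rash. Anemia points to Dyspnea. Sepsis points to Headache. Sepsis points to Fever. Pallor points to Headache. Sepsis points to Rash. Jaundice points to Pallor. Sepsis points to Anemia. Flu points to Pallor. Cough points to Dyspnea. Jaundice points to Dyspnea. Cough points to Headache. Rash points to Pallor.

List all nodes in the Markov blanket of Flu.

Ch(Flu) = {Pallor}.
Flu's parents: Anemia, Dyspnea, Rash.
Co-parents of Flu (other parents of its children):
  Pallor also has parents Dyspnea, Jaundice, Rash.
Taking the union gives {Anemia, Dyspnea, Jaundice, Pallor, Rash}.

{Anemia, Dyspnea, Jaundice, Pallor, Rash}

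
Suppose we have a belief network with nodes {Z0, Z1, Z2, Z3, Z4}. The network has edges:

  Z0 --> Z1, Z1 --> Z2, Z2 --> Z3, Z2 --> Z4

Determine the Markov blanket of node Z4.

{Z2}

Z4's parents: Z2.
Z4's children: none.
Z4 has no children, so there are no co-parents.
So the Markov blanket of Z4 is {Z2}.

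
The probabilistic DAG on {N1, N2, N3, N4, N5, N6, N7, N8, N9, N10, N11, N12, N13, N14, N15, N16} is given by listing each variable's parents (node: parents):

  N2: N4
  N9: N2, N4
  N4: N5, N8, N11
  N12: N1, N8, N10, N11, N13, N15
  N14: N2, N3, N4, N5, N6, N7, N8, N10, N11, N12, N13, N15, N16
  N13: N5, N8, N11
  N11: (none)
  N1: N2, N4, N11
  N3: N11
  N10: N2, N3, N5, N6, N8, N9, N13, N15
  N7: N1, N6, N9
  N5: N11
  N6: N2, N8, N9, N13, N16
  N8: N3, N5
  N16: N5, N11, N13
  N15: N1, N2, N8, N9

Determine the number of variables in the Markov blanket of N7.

A node's Markov blanket = Pa ∪ Ch ∪ (parents of Ch other than the node itself).
N7's parents: N1, N6, N9.
Children of N7: N14.
Other parents of N7's children:
  N14: N2, N3, N4, N5, N6, N8, N10, N11, N12, N13, N15, N16
MB(N7) = {N1, N2, N3, N4, N5, N6, N8, N9, N10, N11, N12, N13, N14, N15, N16}, which has 15 nodes.

15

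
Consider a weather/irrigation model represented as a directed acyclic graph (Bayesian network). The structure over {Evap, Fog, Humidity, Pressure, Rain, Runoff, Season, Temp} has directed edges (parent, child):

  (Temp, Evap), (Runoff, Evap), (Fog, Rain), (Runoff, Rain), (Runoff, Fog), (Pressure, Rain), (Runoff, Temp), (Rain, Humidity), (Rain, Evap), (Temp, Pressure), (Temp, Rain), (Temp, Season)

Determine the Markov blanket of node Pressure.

Children of Pressure: Rain.
Pressure has parent Temp.
For each child, the remaining parents (spouses of Pressure):
  Rain also has parents Fog, Runoff, Temp.
MB(Pressure) = {Fog, Rain, Runoff, Temp}.

{Fog, Rain, Runoff, Temp}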